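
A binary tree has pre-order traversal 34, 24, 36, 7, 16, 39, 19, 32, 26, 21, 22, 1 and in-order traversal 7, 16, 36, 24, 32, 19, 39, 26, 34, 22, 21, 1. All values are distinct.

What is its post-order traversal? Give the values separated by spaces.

The first element of pre-order is the root; it splits in-order into left and right subtrees.
Root 34: left subtree has 8 nodes {7, 16, 36, 24, 32, 19, 39, 26}, right has 3 {22, 21, 1}.
  Root 24: left subtree has 3 nodes {7, 16, 36}, right has 4 {32, 19, 39, 26}.
    Root 36: left subtree has 2 nodes {7, 16}, right has 0 { }.
      Root 7: left subtree has 0 nodes { }, right has 1 {16}.
    Root 39: left subtree has 2 nodes {32, 19}, right has 1 {26}.
      Root 19: left subtree has 1 node {32}, right has 0 { }.
  Root 21: left subtree has 1 node {22}, right has 1 {1}.

16 7 36 32 19 26 39 24 22 1 21 34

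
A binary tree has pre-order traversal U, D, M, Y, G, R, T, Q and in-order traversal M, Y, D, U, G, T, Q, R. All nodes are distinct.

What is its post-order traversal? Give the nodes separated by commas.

Y, M, D, Q, T, R, G, U

The first element of pre-order is the root; it splits in-order into left and right subtrees.
Root U: left subtree has 3 nodes {M, Y, D}, right has 4 {G, T, Q, R}.
  Root D: left subtree has 2 nodes {M, Y}, right has 0 { }.
    Root M: left subtree has 0 nodes { }, right has 1 {Y}.
  Root G: left subtree has 0 nodes { }, right has 3 {T, Q, R}.
    Root R: left subtree has 2 nodes {T, Q}, right has 0 { }.
      Root T: left subtree has 0 nodes { }, right has 1 {Q}.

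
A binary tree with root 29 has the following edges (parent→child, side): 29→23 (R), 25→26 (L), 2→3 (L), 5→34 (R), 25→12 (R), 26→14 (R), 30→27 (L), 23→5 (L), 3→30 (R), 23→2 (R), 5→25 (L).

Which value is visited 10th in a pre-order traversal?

3

Pre-order visits the node, then its left subtree, then its right subtree.
Visit 29.
At 29: no left child.
At 29: go right to 23.
  Visit 23.
  At 23: go left to 5.
    Visit 5.
    At 5: go left to 25.
      Visit 25.
      At 25: go left to 26.
        Visit 26.
        At 26: no left child.
        At 26: go right to 14.
          14 is a leaf — visit 14.
      At 25: go right to 12.
        12 is a leaf — visit 12.
    At 5: go right to 34.
      34 is a leaf — visit 34.
  At 23: go right to 2.
    Visit 2.
    At 2: go left to 3.
      Visit 3.
      At 3: no left child.
      At 3: go right to 30.
        Visit 30.
        At 30: go left to 27.
          27 is a leaf — visit 27.
        At 30: no right child.
    At 2: no right child.
Full pre-order sequence: 29, 23, 5, 25, 26, 14, 12, 34, 2, 3, 30, 27.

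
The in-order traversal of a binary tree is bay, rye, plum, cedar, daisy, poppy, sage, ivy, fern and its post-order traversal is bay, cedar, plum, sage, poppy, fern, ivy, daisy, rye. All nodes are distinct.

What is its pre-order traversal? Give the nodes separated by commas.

The last element of post-order is the root; it splits in-order into left and right subtrees.
Root rye: left subtree has 1 node {bay}, right has 7 {plum, cedar, daisy, poppy, sage, ivy, fern}.
  Root daisy: left subtree has 2 nodes {plum, cedar}, right has 4 {poppy, sage, ivy, fern}.
    Root plum: left subtree has 0 nodes { }, right has 1 {cedar}.
    Root ivy: left subtree has 2 nodes {poppy, sage}, right has 1 {fern}.
      Root poppy: left subtree has 0 nodes { }, right has 1 {sage}.

rye, bay, daisy, plum, cedar, ivy, poppy, sage, fern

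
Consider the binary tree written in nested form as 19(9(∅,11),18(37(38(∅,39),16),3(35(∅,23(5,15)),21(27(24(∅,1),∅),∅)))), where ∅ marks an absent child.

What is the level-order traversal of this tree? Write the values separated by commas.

Level-order visits nodes level by level from the root, left to right within each level.
Level 0: 19
Level 1: 9, 18
Level 2: 11, 37, 3
Level 3: 38, 16, 35, 21
Level 4: 39, 23, 27
Level 5: 5, 15, 24
Level 6: 1

19, 9, 18, 11, 37, 3, 38, 16, 35, 21, 39, 23, 27, 5, 15, 24, 1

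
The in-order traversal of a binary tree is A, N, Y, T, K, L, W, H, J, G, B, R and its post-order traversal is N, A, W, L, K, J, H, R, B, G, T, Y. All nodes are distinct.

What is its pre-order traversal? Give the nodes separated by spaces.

The last element of post-order is the root; it splits in-order into left and right subtrees.
Root Y: left subtree has 2 nodes {A, N}, right has 9 {T, K, L, W, H, J, G, B, R}.
  Root A: left subtree has 0 nodes { }, right has 1 {N}.
  Root T: left subtree has 0 nodes { }, right has 8 {K, L, W, H, J, G, B, R}.
    Root G: left subtree has 5 nodes {K, L, W, H, J}, right has 2 {B, R}.
      Root H: left subtree has 3 nodes {K, L, W}, right has 1 {J}.
        Root K: left subtree has 0 nodes { }, right has 2 {L, W}.
          Root L: left subtree has 0 nodes { }, right has 1 {W}.
      Root B: left subtree has 0 nodes { }, right has 1 {R}.

Y A N T G H K L W J B R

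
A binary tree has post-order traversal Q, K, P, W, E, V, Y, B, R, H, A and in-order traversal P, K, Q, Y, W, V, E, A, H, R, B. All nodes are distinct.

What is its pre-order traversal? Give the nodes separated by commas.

The last element of post-order is the root; it splits in-order into left and right subtrees.
Root A: left subtree has 7 nodes {P, K, Q, Y, W, V, E}, right has 3 {H, R, B}.
  Root Y: left subtree has 3 nodes {P, K, Q}, right has 3 {W, V, E}.
    Root P: left subtree has 0 nodes { }, right has 2 {K, Q}.
      Root K: left subtree has 0 nodes { }, right has 1 {Q}.
    Root V: left subtree has 1 node {W}, right has 1 {E}.
  Root H: left subtree has 0 nodes { }, right has 2 {R, B}.
    Root R: left subtree has 0 nodes { }, right has 1 {B}.

A, Y, P, K, Q, V, W, E, H, R, B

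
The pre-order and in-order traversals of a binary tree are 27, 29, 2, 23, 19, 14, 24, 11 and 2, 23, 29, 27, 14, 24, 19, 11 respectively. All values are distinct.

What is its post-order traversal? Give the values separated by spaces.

23 2 29 24 14 11 19 27

The first element of pre-order is the root; it splits in-order into left and right subtrees.
Root 27: left subtree has 3 nodes {2, 23, 29}, right has 4 {14, 24, 19, 11}.
  Root 29: left subtree has 2 nodes {2, 23}, right has 0 { }.
    Root 2: left subtree has 0 nodes { }, right has 1 {23}.
  Root 19: left subtree has 2 nodes {14, 24}, right has 1 {11}.
    Root 14: left subtree has 0 nodes { }, right has 1 {24}.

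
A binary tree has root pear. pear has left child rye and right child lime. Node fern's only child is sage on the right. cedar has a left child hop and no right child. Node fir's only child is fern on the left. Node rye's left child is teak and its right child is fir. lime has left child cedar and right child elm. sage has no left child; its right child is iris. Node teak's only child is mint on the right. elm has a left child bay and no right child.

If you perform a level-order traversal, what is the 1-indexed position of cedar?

Level-order visits nodes level by level from the root, left to right within each level.
Level 0: pear
Level 1: rye, lime
Level 2: teak, fir, cedar, elm
Level 3: mint, fern, hop, bay
Level 4: sage
Level 5: iris
Full level-order sequence: pear, rye, lime, teak, fir, cedar, elm, mint, fern, hop, bay, sage, iris.

6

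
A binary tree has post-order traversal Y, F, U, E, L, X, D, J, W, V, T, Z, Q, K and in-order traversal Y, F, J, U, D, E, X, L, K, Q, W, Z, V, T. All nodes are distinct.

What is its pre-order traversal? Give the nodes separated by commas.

K, J, F, Y, D, U, X, E, L, Q, Z, W, T, V

The last element of post-order is the root; it splits in-order into left and right subtrees.
Root K: left subtree has 8 nodes {Y, F, J, U, D, E, X, L}, right has 5 {Q, W, Z, V, T}.
  Root J: left subtree has 2 nodes {Y, F}, right has 5 {U, D, E, X, L}.
    Root F: left subtree has 1 node {Y}, right has 0 { }.
    Root D: left subtree has 1 node {U}, right has 3 {E, X, L}.
      Root X: left subtree has 1 node {E}, right has 1 {L}.
  Root Q: left subtree has 0 nodes { }, right has 4 {W, Z, V, T}.
    Root Z: left subtree has 1 node {W}, right has 2 {V, T}.
      Root T: left subtree has 1 node {V}, right has 0 { }.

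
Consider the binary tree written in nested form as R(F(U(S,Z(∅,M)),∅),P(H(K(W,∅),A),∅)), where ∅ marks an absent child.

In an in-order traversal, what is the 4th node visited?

In-order visits the left subtree, then the node, then the right subtree.
At R: go left to F.
  At F: go left to U.
    At U: go left to S.
      S is a leaf — visit S.
    Visit U.
    At U: go right to Z.
      At Z: no left child.
      Visit Z.
      At Z: go right to M.
        M is a leaf — visit M.
  Visit F.
  At F: no right child.
Visit R.
At R: go right to P.
  At P: go left to H.
    At H: go left to K.
      At K: go left to W.
        W is a leaf — visit W.
      Visit K.
      At K: no right child.
    Visit H.
    At H: go right to A.
      A is a leaf — visit A.
  Visit P.
  At P: no right child.
Full in-order sequence: S, U, Z, M, F, R, W, K, H, A, P.

M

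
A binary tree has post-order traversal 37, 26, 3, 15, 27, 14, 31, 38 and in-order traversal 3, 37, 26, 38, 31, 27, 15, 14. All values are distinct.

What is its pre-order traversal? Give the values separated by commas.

38, 3, 26, 37, 31, 14, 27, 15

The last element of post-order is the root; it splits in-order into left and right subtrees.
Root 38: left subtree has 3 nodes {3, 37, 26}, right has 4 {31, 27, 15, 14}.
  Root 3: left subtree has 0 nodes { }, right has 2 {37, 26}.
    Root 26: left subtree has 1 node {37}, right has 0 { }.
  Root 31: left subtree has 0 nodes { }, right has 3 {27, 15, 14}.
    Root 14: left subtree has 2 nodes {27, 15}, right has 0 { }.
      Root 27: left subtree has 0 nodes { }, right has 1 {15}.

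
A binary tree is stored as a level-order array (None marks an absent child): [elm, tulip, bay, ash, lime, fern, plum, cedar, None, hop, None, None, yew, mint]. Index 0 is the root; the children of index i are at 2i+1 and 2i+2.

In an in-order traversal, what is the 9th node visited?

In-order visits the left subtree, then the node, then the right subtree.
At elm: go left to tulip.
  At tulip: go left to ash.
    At ash: go left to cedar.
      cedar is a leaf — visit cedar.
    Visit ash.
    At ash: no right child.
  Visit tulip.
  At tulip: go right to lime.
    At lime: go left to hop.
      hop is a leaf — visit hop.
    Visit lime.
    At lime: no right child.
Visit elm.
At elm: go right to bay.
  At bay: go left to fern.
    At fern: no left child.
    Visit fern.
    At fern: go right to yew.
      yew is a leaf — visit yew.
  Visit bay.
  At bay: go right to plum.
    At plum: go left to mint.
      mint is a leaf — visit mint.
    Visit plum.
    At plum: no right child.
Full in-order sequence: cedar, ash, tulip, hop, lime, elm, fern, yew, bay, mint, plum.

bay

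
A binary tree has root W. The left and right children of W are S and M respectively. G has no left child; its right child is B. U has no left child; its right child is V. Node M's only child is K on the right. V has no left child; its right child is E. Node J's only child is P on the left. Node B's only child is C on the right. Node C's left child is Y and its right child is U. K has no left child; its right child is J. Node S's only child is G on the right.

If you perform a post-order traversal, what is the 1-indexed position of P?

Post-order visits the left subtree, then the right subtree, then the node.
At W: go left to S.
  At S: no left child.
  At S: go right to G.
    At G: no left child.
    At G: go right to B.
      At B: no left child.
      At B: go right to C.
        At C: go left to Y.
          Y is a leaf — visit Y.
        At C: go right to U.
          At U: no left child.
          At U: go right to V.
            At V: no left child.
            At V: go right to E.
              E is a leaf — visit E.
            Visit V.
          Visit U.
        Visit C.
      Visit B.
    Visit G.
  Visit S.
At W: go right to M.
  At M: no left child.
  At M: go right to K.
    At K: no left child.
    At K: go right to J.
      At J: go left to P.
        P is a leaf — visit P.
      At J: no right child.
      Visit J.
    Visit K.
  Visit M.
Visit W.
Full post-order sequence: Y, E, V, U, C, B, G, S, P, J, K, M, W.

9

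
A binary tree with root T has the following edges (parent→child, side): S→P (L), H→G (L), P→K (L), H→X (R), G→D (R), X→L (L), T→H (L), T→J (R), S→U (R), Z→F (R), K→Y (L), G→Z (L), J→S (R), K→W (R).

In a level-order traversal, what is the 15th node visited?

W

Level-order visits nodes level by level from the root, left to right within each level.
Level 0: T
Level 1: H, J
Level 2: G, X, S
Level 3: Z, D, L, P, U
Level 4: F, K
Level 5: Y, W
Full level-order sequence: T, H, J, G, X, S, Z, D, L, P, U, F, K, Y, W.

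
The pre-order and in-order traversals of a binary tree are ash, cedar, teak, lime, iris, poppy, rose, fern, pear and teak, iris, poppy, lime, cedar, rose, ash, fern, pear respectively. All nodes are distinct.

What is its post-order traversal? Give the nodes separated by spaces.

The first element of pre-order is the root; it splits in-order into left and right subtrees.
Root ash: left subtree has 6 nodes {teak, iris, poppy, lime, cedar, rose}, right has 2 {fern, pear}.
  Root cedar: left subtree has 4 nodes {teak, iris, poppy, lime}, right has 1 {rose}.
    Root teak: left subtree has 0 nodes { }, right has 3 {iris, poppy, lime}.
      Root lime: left subtree has 2 nodes {iris, poppy}, right has 0 { }.
        Root iris: left subtree has 0 nodes { }, right has 1 {poppy}.
  Root fern: left subtree has 0 nodes { }, right has 1 {pear}.

poppy iris lime teak rose cedar pear fern ash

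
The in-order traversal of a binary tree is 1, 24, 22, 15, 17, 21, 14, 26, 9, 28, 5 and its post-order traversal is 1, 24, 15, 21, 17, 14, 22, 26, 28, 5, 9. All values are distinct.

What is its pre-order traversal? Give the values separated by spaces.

9 26 22 24 1 14 17 15 21 5 28

The last element of post-order is the root; it splits in-order into left and right subtrees.
Root 9: left subtree has 8 nodes {1, 24, 22, 15, 17, 21, 14, 26}, right has 2 {28, 5}.
  Root 26: left subtree has 7 nodes {1, 24, 22, 15, 17, 21, 14}, right has 0 { }.
    Root 22: left subtree has 2 nodes {1, 24}, right has 4 {15, 17, 21, 14}.
      Root 24: left subtree has 1 node {1}, right has 0 { }.
      Root 14: left subtree has 3 nodes {15, 17, 21}, right has 0 { }.
        Root 17: left subtree has 1 node {15}, right has 1 {21}.
  Root 5: left subtree has 1 node {28}, right has 0 { }.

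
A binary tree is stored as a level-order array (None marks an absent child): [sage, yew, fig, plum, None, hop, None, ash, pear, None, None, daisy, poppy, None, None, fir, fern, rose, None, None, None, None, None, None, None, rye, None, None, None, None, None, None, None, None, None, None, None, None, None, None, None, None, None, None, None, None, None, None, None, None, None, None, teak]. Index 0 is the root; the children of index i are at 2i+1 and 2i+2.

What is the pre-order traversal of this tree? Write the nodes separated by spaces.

Pre-order visits the node, then its left subtree, then its right subtree.
Visit sage.
At sage: go left to yew.
  Visit yew.
  At yew: go left to plum.
    Visit plum.
    At plum: go left to ash.
      Visit ash.
      At ash: go left to fir.
        fir is a leaf — visit fir.
      At ash: go right to fern.
        fern is a leaf — visit fern.
    At plum: go right to pear.
      Visit pear.
      At pear: go left to rose.
        rose is a leaf — visit rose.
      At pear: no right child.
  At yew: no right child.
At sage: go right to fig.
  Visit fig.
  At fig: go left to hop.
    Visit hop.
    At hop: go left to daisy.
      daisy is a leaf — visit daisy.
    At hop: go right to poppy.
      Visit poppy.
      At poppy: go left to rye.
        Visit rye.
        At rye: no left child.
        At rye: go right to teak.
          teak is a leaf — visit teak.
      At poppy: no right child.
  At fig: no right child.

sage yew plum ash fir fern pear rose fig hop daisy poppy rye teak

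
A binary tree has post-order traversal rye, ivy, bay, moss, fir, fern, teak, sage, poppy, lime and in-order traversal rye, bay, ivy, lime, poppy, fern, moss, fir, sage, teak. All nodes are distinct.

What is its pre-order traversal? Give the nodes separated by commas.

The last element of post-order is the root; it splits in-order into left and right subtrees.
Root lime: left subtree has 3 nodes {rye, bay, ivy}, right has 6 {poppy, fern, moss, fir, sage, teak}.
  Root bay: left subtree has 1 node {rye}, right has 1 {ivy}.
  Root poppy: left subtree has 0 nodes { }, right has 5 {fern, moss, fir, sage, teak}.
    Root sage: left subtree has 3 nodes {fern, moss, fir}, right has 1 {teak}.
      Root fern: left subtree has 0 nodes { }, right has 2 {moss, fir}.
        Root fir: left subtree has 1 node {moss}, right has 0 { }.

lime, bay, rye, ivy, poppy, sage, fern, fir, moss, teak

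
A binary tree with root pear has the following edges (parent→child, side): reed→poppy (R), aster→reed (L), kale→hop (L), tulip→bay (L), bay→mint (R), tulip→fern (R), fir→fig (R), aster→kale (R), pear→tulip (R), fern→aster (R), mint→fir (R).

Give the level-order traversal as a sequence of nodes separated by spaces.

pear tulip bay fern mint aster fir reed kale fig poppy hop

Level-order visits nodes level by level from the root, left to right within each level.
Level 0: pear
Level 1: tulip
Level 2: bay, fern
Level 3: mint, aster
Level 4: fir, reed, kale
Level 5: fig, poppy, hop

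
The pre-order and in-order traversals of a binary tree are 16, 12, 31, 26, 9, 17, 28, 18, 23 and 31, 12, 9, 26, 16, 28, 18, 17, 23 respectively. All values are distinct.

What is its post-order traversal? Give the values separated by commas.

31, 9, 26, 12, 18, 28, 23, 17, 16

The first element of pre-order is the root; it splits in-order into left and right subtrees.
Root 16: left subtree has 4 nodes {31, 12, 9, 26}, right has 4 {28, 18, 17, 23}.
  Root 12: left subtree has 1 node {31}, right has 2 {9, 26}.
    Root 26: left subtree has 1 node {9}, right has 0 { }.
  Root 17: left subtree has 2 nodes {28, 18}, right has 1 {23}.
    Root 28: left subtree has 0 nodes { }, right has 1 {18}.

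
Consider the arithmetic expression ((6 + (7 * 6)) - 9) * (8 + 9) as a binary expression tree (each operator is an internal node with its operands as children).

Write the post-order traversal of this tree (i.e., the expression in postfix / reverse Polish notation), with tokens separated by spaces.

6 7 6 * + 9 - 8 9 + *

Post-order on an expression tree gives postfix notation: for each operator, emit left operand, right operand, then the operator.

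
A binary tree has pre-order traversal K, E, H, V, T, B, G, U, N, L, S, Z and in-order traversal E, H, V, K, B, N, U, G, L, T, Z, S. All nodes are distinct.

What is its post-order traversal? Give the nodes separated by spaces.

V H E N U L G B Z S T K

The first element of pre-order is the root; it splits in-order into left and right subtrees.
Root K: left subtree has 3 nodes {E, H, V}, right has 8 {B, N, U, G, L, T, Z, S}.
  Root E: left subtree has 0 nodes { }, right has 2 {H, V}.
    Root H: left subtree has 0 nodes { }, right has 1 {V}.
  Root T: left subtree has 5 nodes {B, N, U, G, L}, right has 2 {Z, S}.
    Root B: left subtree has 0 nodes { }, right has 4 {N, U, G, L}.
      Root G: left subtree has 2 nodes {N, U}, right has 1 {L}.
        Root U: left subtree has 1 node {N}, right has 0 { }.
    Root S: left subtree has 1 node {Z}, right has 0 { }.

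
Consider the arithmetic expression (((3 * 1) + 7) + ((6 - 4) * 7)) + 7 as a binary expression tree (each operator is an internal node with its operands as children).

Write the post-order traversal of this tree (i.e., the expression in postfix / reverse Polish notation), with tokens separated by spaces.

3 1 * 7 + 6 4 - 7 * + 7 +

Post-order on an expression tree gives postfix notation: for each operator, emit left operand, right operand, then the operator.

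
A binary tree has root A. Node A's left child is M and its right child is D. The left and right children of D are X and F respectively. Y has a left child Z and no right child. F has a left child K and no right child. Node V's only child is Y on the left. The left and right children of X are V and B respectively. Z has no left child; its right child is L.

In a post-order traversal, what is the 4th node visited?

Y

Post-order visits the left subtree, then the right subtree, then the node.
At A: go left to M.
  M is a leaf — visit M.
At A: go right to D.
  At D: go left to X.
    At X: go left to V.
      At V: go left to Y.
        At Y: go left to Z.
          At Z: no left child.
          At Z: go right to L.
            L is a leaf — visit L.
          Visit Z.
        At Y: no right child.
        Visit Y.
      At V: no right child.
      Visit V.
    At X: go right to B.
      B is a leaf — visit B.
    Visit X.
  At D: go right to F.
    At F: go left to K.
      K is a leaf — visit K.
    At F: no right child.
    Visit F.
  Visit D.
Visit A.
Full post-order sequence: M, L, Z, Y, V, B, X, K, F, D, A.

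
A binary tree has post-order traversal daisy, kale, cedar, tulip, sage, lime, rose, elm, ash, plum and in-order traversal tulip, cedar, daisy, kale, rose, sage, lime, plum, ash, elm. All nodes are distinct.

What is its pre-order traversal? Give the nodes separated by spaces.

The last element of post-order is the root; it splits in-order into left and right subtrees.
Root plum: left subtree has 7 nodes {tulip, cedar, daisy, kale, rose, sage, lime}, right has 2 {ash, elm}.
  Root rose: left subtree has 4 nodes {tulip, cedar, daisy, kale}, right has 2 {sage, lime}.
    Root tulip: left subtree has 0 nodes { }, right has 3 {cedar, daisy, kale}.
      Root cedar: left subtree has 0 nodes { }, right has 2 {daisy, kale}.
        Root kale: left subtree has 1 node {daisy}, right has 0 { }.
    Root lime: left subtree has 1 node {sage}, right has 0 { }.
  Root ash: left subtree has 0 nodes { }, right has 1 {elm}.

plum rose tulip cedar kale daisy lime sage ash elm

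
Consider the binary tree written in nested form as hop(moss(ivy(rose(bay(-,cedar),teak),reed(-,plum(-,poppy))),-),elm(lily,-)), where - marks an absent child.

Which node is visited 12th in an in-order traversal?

elm

In-order visits the left subtree, then the node, then the right subtree.
At hop: go left to moss.
  At moss: go left to ivy.
    At ivy: go left to rose.
      At rose: go left to bay.
        At bay: no left child.
        Visit bay.
        At bay: go right to cedar.
          cedar is a leaf — visit cedar.
      Visit rose.
      At rose: go right to teak.
        teak is a leaf — visit teak.
    Visit ivy.
    At ivy: go right to reed.
      At reed: no left child.
      Visit reed.
      At reed: go right to plum.
        At plum: no left child.
        Visit plum.
        At plum: go right to poppy.
          poppy is a leaf — visit poppy.
  Visit moss.
  At moss: no right child.
Visit hop.
At hop: go right to elm.
  At elm: go left to lily.
    lily is a leaf — visit lily.
  Visit elm.
  At elm: no right child.
Full in-order sequence: bay, cedar, rose, teak, ivy, reed, plum, poppy, moss, hop, lily, elm.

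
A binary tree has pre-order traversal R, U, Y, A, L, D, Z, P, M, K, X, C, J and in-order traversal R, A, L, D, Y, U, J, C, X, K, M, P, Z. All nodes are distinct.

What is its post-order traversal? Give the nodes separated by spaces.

The first element of pre-order is the root; it splits in-order into left and right subtrees.
Root R: left subtree has 0 nodes { }, right has 12 {A, L, D, Y, U, J, C, X, K, M, P, Z}.
  Root U: left subtree has 4 nodes {A, L, D, Y}, right has 7 {J, C, X, K, M, P, Z}.
    Root Y: left subtree has 3 nodes {A, L, D}, right has 0 { }.
      Root A: left subtree has 0 nodes { }, right has 2 {L, D}.
        Root L: left subtree has 0 nodes { }, right has 1 {D}.
    Root Z: left subtree has 6 nodes {J, C, X, K, M, P}, right has 0 { }.
      Root P: left subtree has 5 nodes {J, C, X, K, M}, right has 0 { }.
        Root M: left subtree has 4 nodes {J, C, X, K}, right has 0 { }.
          Root K: left subtree has 3 nodes {J, C, X}, right has 0 { }.
            Root X: left subtree has 2 nodes {J, C}, right has 0 { }.
              Root C: left subtree has 1 node {J}, right has 0 { }.

D L A Y J C X K M P Z U R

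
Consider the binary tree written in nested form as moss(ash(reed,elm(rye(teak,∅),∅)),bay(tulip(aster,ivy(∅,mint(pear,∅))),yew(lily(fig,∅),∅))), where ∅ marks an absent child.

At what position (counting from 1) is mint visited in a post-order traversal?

8

Post-order visits the left subtree, then the right subtree, then the node.
At moss: go left to ash.
  At ash: go left to reed.
    reed is a leaf — visit reed.
  At ash: go right to elm.
    At elm: go left to rye.
      At rye: go left to teak.
        teak is a leaf — visit teak.
      At rye: no right child.
      Visit rye.
    At elm: no right child.
    Visit elm.
  Visit ash.
At moss: go right to bay.
  At bay: go left to tulip.
    At tulip: go left to aster.
      aster is a leaf — visit aster.
    At tulip: go right to ivy.
      At ivy: no left child.
      At ivy: go right to mint.
        At mint: go left to pear.
          pear is a leaf — visit pear.
        At mint: no right child.
        Visit mint.
      Visit ivy.
    Visit tulip.
  At bay: go right to yew.
    At yew: go left to lily.
      At lily: go left to fig.
        fig is a leaf — visit fig.
      At lily: no right child.
      Visit lily.
    At yew: no right child.
    Visit yew.
  Visit bay.
Visit moss.
Full post-order sequence: reed, teak, rye, elm, ash, aster, pear, mint, ivy, tulip, fig, lily, yew, bay, moss.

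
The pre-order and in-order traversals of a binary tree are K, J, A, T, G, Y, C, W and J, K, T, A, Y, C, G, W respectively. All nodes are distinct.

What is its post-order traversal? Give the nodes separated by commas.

The first element of pre-order is the root; it splits in-order into left and right subtrees.
Root K: left subtree has 1 node {J}, right has 6 {T, A, Y, C, G, W}.
  Root A: left subtree has 1 node {T}, right has 4 {Y, C, G, W}.
    Root G: left subtree has 2 nodes {Y, C}, right has 1 {W}.
      Root Y: left subtree has 0 nodes { }, right has 1 {C}.

J, T, C, Y, W, G, A, K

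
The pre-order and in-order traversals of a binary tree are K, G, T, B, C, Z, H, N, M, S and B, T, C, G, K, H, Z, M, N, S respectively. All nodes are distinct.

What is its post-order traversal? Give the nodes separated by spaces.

The first element of pre-order is the root; it splits in-order into left and right subtrees.
Root K: left subtree has 4 nodes {B, T, C, G}, right has 5 {H, Z, M, N, S}.
  Root G: left subtree has 3 nodes {B, T, C}, right has 0 { }.
    Root T: left subtree has 1 node {B}, right has 1 {C}.
  Root Z: left subtree has 1 node {H}, right has 3 {M, N, S}.
    Root N: left subtree has 1 node {M}, right has 1 {S}.

B C T G H M S N Z K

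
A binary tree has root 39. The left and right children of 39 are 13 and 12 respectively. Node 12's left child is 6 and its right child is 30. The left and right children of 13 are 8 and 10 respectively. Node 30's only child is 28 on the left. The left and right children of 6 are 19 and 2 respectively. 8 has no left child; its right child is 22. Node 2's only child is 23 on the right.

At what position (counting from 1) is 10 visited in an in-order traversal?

In-order visits the left subtree, then the node, then the right subtree.
At 39: go left to 13.
  At 13: go left to 8.
    At 8: no left child.
    Visit 8.
    At 8: go right to 22.
      22 is a leaf — visit 22.
  Visit 13.
  At 13: go right to 10.
    10 is a leaf — visit 10.
Visit 39.
At 39: go right to 12.
  At 12: go left to 6.
    At 6: go left to 19.
      19 is a leaf — visit 19.
    Visit 6.
    At 6: go right to 2.
      At 2: no left child.
      Visit 2.
      At 2: go right to 23.
        23 is a leaf — visit 23.
  Visit 12.
  At 12: go right to 30.
    At 30: go left to 28.
      28 is a leaf — visit 28.
    Visit 30.
    At 30: no right child.
Full in-order sequence: 8, 22, 13, 10, 39, 19, 6, 2, 23, 12, 28, 30.

4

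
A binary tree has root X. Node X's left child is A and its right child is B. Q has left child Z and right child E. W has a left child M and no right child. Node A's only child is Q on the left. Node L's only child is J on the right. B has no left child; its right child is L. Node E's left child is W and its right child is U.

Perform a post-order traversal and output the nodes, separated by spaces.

Z M W U E Q A J L B X

Post-order visits the left subtree, then the right subtree, then the node.
At X: go left to A.
  At A: go left to Q.
    At Q: go left to Z.
      Z is a leaf — visit Z.
    At Q: go right to E.
      At E: go left to W.
        At W: go left to M.
          M is a leaf — visit M.
        At W: no right child.
        Visit W.
      At E: go right to U.
        U is a leaf — visit U.
      Visit E.
    Visit Q.
  At A: no right child.
  Visit A.
At X: go right to B.
  At B: no left child.
  At B: go right to L.
    At L: no left child.
    At L: go right to J.
      J is a leaf — visit J.
    Visit L.
  Visit B.
Visit X.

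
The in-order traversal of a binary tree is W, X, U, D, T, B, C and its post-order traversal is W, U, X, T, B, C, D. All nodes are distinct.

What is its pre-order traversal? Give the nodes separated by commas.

The last element of post-order is the root; it splits in-order into left and right subtrees.
Root D: left subtree has 3 nodes {W, X, U}, right has 3 {T, B, C}.
  Root X: left subtree has 1 node {W}, right has 1 {U}.
  Root C: left subtree has 2 nodes {T, B}, right has 0 { }.
    Root B: left subtree has 1 node {T}, right has 0 { }.

D, X, W, U, C, B, T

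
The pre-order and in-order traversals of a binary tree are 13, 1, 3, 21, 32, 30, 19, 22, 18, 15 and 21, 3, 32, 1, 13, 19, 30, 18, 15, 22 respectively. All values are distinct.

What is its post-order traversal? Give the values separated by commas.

The first element of pre-order is the root; it splits in-order into left and right subtrees.
Root 13: left subtree has 4 nodes {21, 3, 32, 1}, right has 5 {19, 30, 18, 15, 22}.
  Root 1: left subtree has 3 nodes {21, 3, 32}, right has 0 { }.
    Root 3: left subtree has 1 node {21}, right has 1 {32}.
  Root 30: left subtree has 1 node {19}, right has 3 {18, 15, 22}.
    Root 22: left subtree has 2 nodes {18, 15}, right has 0 { }.
      Root 18: left subtree has 0 nodes { }, right has 1 {15}.

21, 32, 3, 1, 19, 15, 18, 22, 30, 13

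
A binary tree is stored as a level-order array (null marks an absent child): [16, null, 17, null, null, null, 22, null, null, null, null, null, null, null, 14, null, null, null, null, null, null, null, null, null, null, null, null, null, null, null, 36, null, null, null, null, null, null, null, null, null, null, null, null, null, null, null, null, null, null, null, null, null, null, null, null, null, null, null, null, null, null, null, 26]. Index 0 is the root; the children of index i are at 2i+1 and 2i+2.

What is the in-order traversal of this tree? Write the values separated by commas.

In-order visits the left subtree, then the node, then the right subtree.
At 16: no left child.
Visit 16.
At 16: go right to 17.
  At 17: no left child.
  Visit 17.
  At 17: go right to 22.
    At 22: no left child.
    Visit 22.
    At 22: go right to 14.
      At 14: no left child.
      Visit 14.
      At 14: go right to 36.
        At 36: no left child.
        Visit 36.
        At 36: go right to 26.
          26 is a leaf — visit 26.

16, 17, 22, 14, 36, 26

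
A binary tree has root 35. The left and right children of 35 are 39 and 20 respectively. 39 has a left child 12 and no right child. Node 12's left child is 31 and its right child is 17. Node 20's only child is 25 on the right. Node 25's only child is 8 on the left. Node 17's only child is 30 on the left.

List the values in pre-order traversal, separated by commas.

Pre-order visits the node, then its left subtree, then its right subtree.
Visit 35.
At 35: go left to 39.
  Visit 39.
  At 39: go left to 12.
    Visit 12.
    At 12: go left to 31.
      31 is a leaf — visit 31.
    At 12: go right to 17.
      Visit 17.
      At 17: go left to 30.
        30 is a leaf — visit 30.
      At 17: no right child.
  At 39: no right child.
At 35: go right to 20.
  Visit 20.
  At 20: no left child.
  At 20: go right to 25.
    Visit 25.
    At 25: go left to 8.
      8 is a leaf — visit 8.
    At 25: no right child.

35, 39, 12, 31, 17, 30, 20, 25, 8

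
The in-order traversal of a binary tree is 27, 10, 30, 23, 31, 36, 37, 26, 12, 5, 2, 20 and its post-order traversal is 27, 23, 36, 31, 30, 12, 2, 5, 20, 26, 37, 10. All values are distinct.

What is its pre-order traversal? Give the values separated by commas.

10, 27, 37, 30, 31, 23, 36, 26, 20, 5, 12, 2

The last element of post-order is the root; it splits in-order into left and right subtrees.
Root 10: left subtree has 1 node {27}, right has 10 {30, 23, 31, 36, 37, 26, 12, 5, 2, 20}.
  Root 37: left subtree has 4 nodes {30, 23, 31, 36}, right has 5 {26, 12, 5, 2, 20}.
    Root 30: left subtree has 0 nodes { }, right has 3 {23, 31, 36}.
      Root 31: left subtree has 1 node {23}, right has 1 {36}.
    Root 26: left subtree has 0 nodes { }, right has 4 {12, 5, 2, 20}.
      Root 20: left subtree has 3 nodes {12, 5, 2}, right has 0 { }.
        Root 5: left subtree has 1 node {12}, right has 1 {2}.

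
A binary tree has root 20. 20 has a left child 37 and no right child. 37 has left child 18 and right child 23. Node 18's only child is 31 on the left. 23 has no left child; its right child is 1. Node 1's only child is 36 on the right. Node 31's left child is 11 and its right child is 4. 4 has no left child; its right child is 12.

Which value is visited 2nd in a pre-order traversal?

Pre-order visits the node, then its left subtree, then its right subtree.
Visit 20.
At 20: go left to 37.
  Visit 37.
  At 37: go left to 18.
    Visit 18.
    At 18: go left to 31.
      Visit 31.
      At 31: go left to 11.
        11 is a leaf — visit 11.
      At 31: go right to 4.
        Visit 4.
        At 4: no left child.
        At 4: go right to 12.
          12 is a leaf — visit 12.
    At 18: no right child.
  At 37: go right to 23.
    Visit 23.
    At 23: no left child.
    At 23: go right to 1.
      Visit 1.
      At 1: no left child.
      At 1: go right to 36.
        36 is a leaf — visit 36.
At 20: no right child.
Full pre-order sequence: 20, 37, 18, 31, 11, 4, 12, 23, 1, 36.

37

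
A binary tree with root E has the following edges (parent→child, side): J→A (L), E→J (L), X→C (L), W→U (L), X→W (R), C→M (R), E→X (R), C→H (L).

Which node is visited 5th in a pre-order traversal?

Pre-order visits the node, then its left subtree, then its right subtree.
Visit E.
At E: go left to J.
  Visit J.
  At J: go left to A.
    A is a leaf — visit A.
  At J: no right child.
At E: go right to X.
  Visit X.
  At X: go left to C.
    Visit C.
    At C: go left to H.
      H is a leaf — visit H.
    At C: go right to M.
      M is a leaf — visit M.
  At X: go right to W.
    Visit W.
    At W: go left to U.
      U is a leaf — visit U.
    At W: no right child.
Full pre-order sequence: E, J, A, X, C, H, M, W, U.

C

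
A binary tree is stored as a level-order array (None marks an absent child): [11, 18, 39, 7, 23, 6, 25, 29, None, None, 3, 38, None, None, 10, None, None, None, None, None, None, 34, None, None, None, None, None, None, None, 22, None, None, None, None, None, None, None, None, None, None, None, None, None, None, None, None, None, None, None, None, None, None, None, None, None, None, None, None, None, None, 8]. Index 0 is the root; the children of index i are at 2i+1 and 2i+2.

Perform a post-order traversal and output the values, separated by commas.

29, 7, 34, 3, 23, 18, 38, 6, 8, 22, 10, 25, 39, 11

Post-order visits the left subtree, then the right subtree, then the node.
At 11: go left to 18.
  At 18: go left to 7.
    At 7: go left to 29.
      29 is a leaf — visit 29.
    At 7: no right child.
    Visit 7.
  At 18: go right to 23.
    At 23: no left child.
    At 23: go right to 3.
      At 3: go left to 34.
        34 is a leaf — visit 34.
      At 3: no right child.
      Visit 3.
    Visit 23.
  Visit 18.
At 11: go right to 39.
  At 39: go left to 6.
    At 6: go left to 38.
      38 is a leaf — visit 38.
    At 6: no right child.
    Visit 6.
  At 39: go right to 25.
    At 25: no left child.
    At 25: go right to 10.
      At 10: go left to 22.
        At 22: no left child.
        At 22: go right to 8.
          8 is a leaf — visit 8.
        Visit 22.
      At 10: no right child.
      Visit 10.
    Visit 25.
  Visit 39.
Visit 11.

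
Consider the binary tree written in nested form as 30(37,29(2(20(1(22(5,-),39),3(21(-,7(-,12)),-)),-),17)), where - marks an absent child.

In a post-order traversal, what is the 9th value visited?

3

Post-order visits the left subtree, then the right subtree, then the node.
At 30: go left to 37.
  37 is a leaf — visit 37.
At 30: go right to 29.
  At 29: go left to 2.
    At 2: go left to 20.
      At 20: go left to 1.
        At 1: go left to 22.
          At 22: go left to 5.
            5 is a leaf — visit 5.
          At 22: no right child.
          Visit 22.
        At 1: go right to 39.
          39 is a leaf — visit 39.
        Visit 1.
      At 20: go right to 3.
        At 3: go left to 21.
          At 21: no left child.
          At 21: go right to 7.
            At 7: no left child.
            At 7: go right to 12.
              12 is a leaf — visit 12.
            Visit 7.
          Visit 21.
        At 3: no right child.
        Visit 3.
      Visit 20.
    At 2: no right child.
    Visit 2.
  At 29: go right to 17.
    17 is a leaf — visit 17.
  Visit 29.
Visit 30.
Full post-order sequence: 37, 5, 22, 39, 1, 12, 7, 21, 3, 20, 2, 17, 29, 30.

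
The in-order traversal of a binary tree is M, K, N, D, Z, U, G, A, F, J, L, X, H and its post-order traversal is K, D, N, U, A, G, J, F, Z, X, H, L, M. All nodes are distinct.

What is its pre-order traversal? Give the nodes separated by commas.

M, L, Z, N, K, D, F, G, U, A, J, H, X

The last element of post-order is the root; it splits in-order into left and right subtrees.
Root M: left subtree has 0 nodes { }, right has 12 {K, N, D, Z, U, G, A, F, J, L, X, H}.
  Root L: left subtree has 9 nodes {K, N, D, Z, U, G, A, F, J}, right has 2 {X, H}.
    Root Z: left subtree has 3 nodes {K, N, D}, right has 5 {U, G, A, F, J}.
      Root N: left subtree has 1 node {K}, right has 1 {D}.
      Root F: left subtree has 3 nodes {U, G, A}, right has 1 {J}.
        Root G: left subtree has 1 node {U}, right has 1 {A}.
    Root H: left subtree has 1 node {X}, right has 0 { }.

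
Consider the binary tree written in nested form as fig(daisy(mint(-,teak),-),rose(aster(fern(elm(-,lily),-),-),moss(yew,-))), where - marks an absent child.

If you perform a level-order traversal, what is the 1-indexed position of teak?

Level-order visits nodes level by level from the root, left to right within each level.
Level 0: fig
Level 1: daisy, rose
Level 2: mint, aster, moss
Level 3: teak, fern, yew
Level 4: elm
Level 5: lily
Full level-order sequence: fig, daisy, rose, mint, aster, moss, teak, fern, yew, elm, lily.

7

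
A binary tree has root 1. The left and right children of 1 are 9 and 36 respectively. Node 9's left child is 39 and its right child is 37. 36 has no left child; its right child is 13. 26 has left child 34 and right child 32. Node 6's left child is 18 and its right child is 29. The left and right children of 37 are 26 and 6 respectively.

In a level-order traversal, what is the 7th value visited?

Level-order visits nodes level by level from the root, left to right within each level.
Level 0: 1
Level 1: 9, 36
Level 2: 39, 37, 13
Level 3: 26, 6
Level 4: 34, 32, 18, 29
Full level-order sequence: 1, 9, 36, 39, 37, 13, 26, 6, 34, 32, 18, 29.

26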